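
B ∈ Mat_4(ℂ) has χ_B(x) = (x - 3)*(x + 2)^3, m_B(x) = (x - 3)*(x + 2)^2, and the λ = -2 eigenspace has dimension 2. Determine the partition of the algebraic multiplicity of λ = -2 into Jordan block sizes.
Block sizes for λ = -2: [2, 1]

Step 1 — from the characteristic polynomial, algebraic multiplicity of λ = -2 is 3. From dim ker(B − (-2)·I) = 2, there are exactly 2 Jordan blocks for λ = -2.
Step 2 — from the minimal polynomial, the factor (x + 2)^2 tells us the largest block for λ = -2 has size 2.
Step 3 — with total size 3, 2 blocks, and largest block 2, the block sizes (in nonincreasing order) are [2, 1].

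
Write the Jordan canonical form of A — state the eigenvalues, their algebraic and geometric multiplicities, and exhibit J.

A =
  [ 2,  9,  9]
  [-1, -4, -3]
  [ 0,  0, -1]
J_2(-1) ⊕ J_1(-1)

The characteristic polynomial is
  det(x·I − A) = x^3 + 3*x^2 + 3*x + 1 = (x + 1)^3

Eigenvalues and multiplicities (the geometric multiplicity of λ is n − rank(A − λI), which equals the number of Jordan blocks for λ):
  λ = -1: algebraic multiplicity = 3, geometric multiplicity = 2

Determining the block sizes for each eigenvalue:
  λ = -1: 2 blocks summing to 3 forces exactly one block of size 2 and the rest size 1 → block sizes [2, 1]

Assembling the blocks gives a Jordan form
J =
  [-1,  1,  0]
  [ 0, -1,  0]
  [ 0,  0, -1]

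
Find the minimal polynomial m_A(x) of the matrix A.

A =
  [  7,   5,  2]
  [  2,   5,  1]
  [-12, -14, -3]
x^3 - 9*x^2 + 27*x - 27

The characteristic polynomial is χ_A(x) = (x - 3)^3, so the eigenvalues are known. The minimal polynomial is
  m_A(x) = Π_λ (x − λ)^{k_λ}
where k_λ is the size of the *largest* Jordan block for λ (equivalently, the smallest k with (A − λI)^k v = 0 for every generalised eigenvector v of λ).

  λ = 3: largest Jordan block has size 3, contributing (x − 3)^3

So m_A(x) = (x - 3)^3 = x^3 - 9*x^2 + 27*x - 27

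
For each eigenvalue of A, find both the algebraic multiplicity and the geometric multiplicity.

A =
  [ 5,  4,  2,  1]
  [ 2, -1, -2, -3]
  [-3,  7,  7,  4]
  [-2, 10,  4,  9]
λ = 5: alg = 4, geom = 2

Step 1 — factor the characteristic polynomial to read off the algebraic multiplicities:
  χ_A(x) = (x - 5)^4

Step 2 — compute geometric multiplicities via the rank-nullity identity g(λ) = n − rank(A − λI):
  rank(A − (5)·I) = 2, so dim ker(A − (5)·I) = n − 2 = 2

Summary:
  λ = 5: algebraic multiplicity = 4, geometric multiplicity = 2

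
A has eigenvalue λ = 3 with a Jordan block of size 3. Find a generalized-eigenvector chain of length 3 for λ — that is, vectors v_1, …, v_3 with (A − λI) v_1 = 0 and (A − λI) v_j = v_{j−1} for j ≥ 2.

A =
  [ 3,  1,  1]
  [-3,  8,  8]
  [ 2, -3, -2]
A Jordan chain for λ = 3 of length 3:
v_1 = (-1, 1, -1)ᵀ
v_2 = (0, -3, 2)ᵀ
v_3 = (1, 0, 0)ᵀ

Let N = A − (3)·I. We want v_3 with N^3 v_3 = 0 but N^2 v_3 ≠ 0; then v_{j-1} := N · v_j for j = 3, …, 2.

Pick v_3 = (1, 0, 0)ᵀ.
Then v_2 = N · v_3 = (0, -3, 2)ᵀ.
Then v_1 = N · v_2 = (-1, 1, -1)ᵀ.

Sanity check: (A − (3)·I) v_1 = (0, 0, 0)ᵀ = 0. ✓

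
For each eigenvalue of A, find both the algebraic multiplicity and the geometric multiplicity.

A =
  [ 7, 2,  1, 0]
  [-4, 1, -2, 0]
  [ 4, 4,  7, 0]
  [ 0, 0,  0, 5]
λ = 5: alg = 4, geom = 3

Step 1 — factor the characteristic polynomial to read off the algebraic multiplicities:
  χ_A(x) = (x - 5)^4

Step 2 — compute geometric multiplicities via the rank-nullity identity g(λ) = n − rank(A − λI):
  rank(A − (5)·I) = 1, so dim ker(A − (5)·I) = n − 1 = 3

Summary:
  λ = 5: algebraic multiplicity = 4, geometric multiplicity = 3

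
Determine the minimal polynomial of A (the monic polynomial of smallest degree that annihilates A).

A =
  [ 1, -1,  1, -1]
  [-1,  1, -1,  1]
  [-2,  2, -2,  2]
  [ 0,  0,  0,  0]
x^2

The characteristic polynomial is χ_A(x) = x^4, so the eigenvalues are known. The minimal polynomial is
  m_A(x) = Π_λ (x − λ)^{k_λ}
where k_λ is the size of the *largest* Jordan block for λ (equivalently, the smallest k with (A − λI)^k v = 0 for every generalised eigenvector v of λ).

  λ = 0: largest Jordan block has size 2, contributing (x − 0)^2

So m_A(x) = x^2 = x^2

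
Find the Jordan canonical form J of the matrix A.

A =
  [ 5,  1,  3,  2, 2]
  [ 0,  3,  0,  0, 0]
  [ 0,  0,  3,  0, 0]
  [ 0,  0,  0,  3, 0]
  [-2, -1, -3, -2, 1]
J_2(3) ⊕ J_1(3) ⊕ J_1(3) ⊕ J_1(3)

The characteristic polynomial is
  det(x·I − A) = x^5 - 15*x^4 + 90*x^3 - 270*x^2 + 405*x - 243 = (x - 3)^5

Eigenvalues and multiplicities (the geometric multiplicity of λ is n − rank(A − λI), which equals the number of Jordan blocks for λ):
  λ = 3: algebraic multiplicity = 5, geometric multiplicity = 4

Determining the block sizes for each eigenvalue:
  λ = 3: 4 blocks summing to 5 forces exactly one block of size 2 and the rest size 1 → block sizes [2, 1, 1, 1]

Assembling the blocks gives a Jordan form
J =
  [3, 1, 0, 0, 0]
  [0, 3, 0, 0, 0]
  [0, 0, 3, 0, 0]
  [0, 0, 0, 3, 0]
  [0, 0, 0, 0, 3]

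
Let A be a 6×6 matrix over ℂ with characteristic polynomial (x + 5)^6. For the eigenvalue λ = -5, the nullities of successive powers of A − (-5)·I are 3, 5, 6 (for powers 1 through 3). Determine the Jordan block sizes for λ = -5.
Block sizes for λ = -5: [3, 2, 1]

From the dimensions of kernels of powers, the number of Jordan blocks of size at least j is d_j − d_{j−1} where d_j = dim ker(N^j) (with d_0 = 0). Computing the differences gives [3, 2, 1].
The number of blocks of size exactly k is (#blocks of size ≥ k) − (#blocks of size ≥ k + 1), so the partition is: 1 block(s) of size 1, 1 block(s) of size 2, 1 block(s) of size 3.
In nonincreasing order the block sizes are [3, 2, 1].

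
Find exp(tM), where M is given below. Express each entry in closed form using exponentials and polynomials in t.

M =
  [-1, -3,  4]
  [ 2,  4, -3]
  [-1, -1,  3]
e^{tM} =
  [-t^2*exp(2*t)/2 - 3*t*exp(2*t) + exp(2*t), -t^2*exp(2*t)/2 - 3*t*exp(2*t), t^2*exp(2*t)/2 + 4*t*exp(2*t)]
  [t^2*exp(2*t)/2 + 2*t*exp(2*t), t^2*exp(2*t)/2 + 2*t*exp(2*t) + exp(2*t), -t^2*exp(2*t)/2 - 3*t*exp(2*t)]
  [-t*exp(2*t), -t*exp(2*t), t*exp(2*t) + exp(2*t)]

Strategy: write M = P · J · P⁻¹ where J is a Jordan canonical form, so e^{tM} = P · e^{tJ} · P⁻¹, and e^{tJ} can be computed block-by-block.

M has Jordan form
J =
  [2, 1, 0]
  [0, 2, 1]
  [0, 0, 2]
(up to reordering of blocks).

Per-block formulas:
  For a 3×3 Jordan block J_3(2): exp(t · J_3(2)) = e^(2t)·(I + t·N + (t^2/2)·N^2), where N is the 3×3 nilpotent shift.

After assembling e^{tJ} and conjugating by P, we get:

e^{tM} =
  [-t^2*exp(2*t)/2 - 3*t*exp(2*t) + exp(2*t), -t^2*exp(2*t)/2 - 3*t*exp(2*t), t^2*exp(2*t)/2 + 4*t*exp(2*t)]
  [t^2*exp(2*t)/2 + 2*t*exp(2*t), t^2*exp(2*t)/2 + 2*t*exp(2*t) + exp(2*t), -t^2*exp(2*t)/2 - 3*t*exp(2*t)]
  [-t*exp(2*t), -t*exp(2*t), t*exp(2*t) + exp(2*t)]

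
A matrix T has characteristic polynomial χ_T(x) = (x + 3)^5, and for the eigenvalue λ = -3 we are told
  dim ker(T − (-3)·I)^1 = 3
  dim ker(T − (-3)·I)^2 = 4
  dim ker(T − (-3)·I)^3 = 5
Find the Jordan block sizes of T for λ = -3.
Block sizes for λ = -3: [3, 1, 1]

From the dimensions of kernels of powers, the number of Jordan blocks of size at least j is d_j − d_{j−1} where d_j = dim ker(N^j) (with d_0 = 0). Computing the differences gives [3, 1, 1].
The number of blocks of size exactly k is (#blocks of size ≥ k) − (#blocks of size ≥ k + 1), so the partition is: 2 block(s) of size 1, 1 block(s) of size 3.
In nonincreasing order the block sizes are [3, 1, 1].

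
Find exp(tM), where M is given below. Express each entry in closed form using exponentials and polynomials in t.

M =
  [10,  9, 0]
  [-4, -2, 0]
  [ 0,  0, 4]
e^{tM} =
  [6*t*exp(4*t) + exp(4*t), 9*t*exp(4*t), 0]
  [-4*t*exp(4*t), -6*t*exp(4*t) + exp(4*t), 0]
  [0, 0, exp(4*t)]

Strategy: write M = P · J · P⁻¹ where J is a Jordan canonical form, so e^{tM} = P · e^{tJ} · P⁻¹, and e^{tJ} can be computed block-by-block.

M has Jordan form
J =
  [4, 1, 0]
  [0, 4, 0]
  [0, 0, 4]
(up to reordering of blocks).

Per-block formulas:
  For a 1×1 block at λ = 4: exp(t · [4]) = [e^(4t)].
  For a 2×2 Jordan block J_2(4): exp(t · J_2(4)) = e^(4t)·(I + t·N), where N is the 2×2 nilpotent shift.

After assembling e^{tJ} and conjugating by P, we get:

e^{tM} =
  [6*t*exp(4*t) + exp(4*t), 9*t*exp(4*t), 0]
  [-4*t*exp(4*t), -6*t*exp(4*t) + exp(4*t), 0]
  [0, 0, exp(4*t)]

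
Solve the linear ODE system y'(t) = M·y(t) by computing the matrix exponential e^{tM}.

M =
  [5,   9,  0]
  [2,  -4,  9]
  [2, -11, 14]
e^{tM} =
  [9*t^2*exp(5*t) + exp(5*t), -81*t^2*exp(5*t)/2 + 9*t*exp(5*t), 81*t^2*exp(5*t)/2]
  [2*t*exp(5*t), -9*t*exp(5*t) + exp(5*t), 9*t*exp(5*t)]
  [-2*t^2*exp(5*t) + 2*t*exp(5*t), 9*t^2*exp(5*t) - 11*t*exp(5*t), -9*t^2*exp(5*t) + 9*t*exp(5*t) + exp(5*t)]

Strategy: write M = P · J · P⁻¹ where J is a Jordan canonical form, so e^{tM} = P · e^{tJ} · P⁻¹, and e^{tJ} can be computed block-by-block.

M has Jordan form
J =
  [5, 1, 0]
  [0, 5, 1]
  [0, 0, 5]
(up to reordering of blocks).

Per-block formulas:
  For a 3×3 Jordan block J_3(5): exp(t · J_3(5)) = e^(5t)·(I + t·N + (t^2/2)·N^2), where N is the 3×3 nilpotent shift.

After assembling e^{tJ} and conjugating by P, we get:

e^{tM} =
  [9*t^2*exp(5*t) + exp(5*t), -81*t^2*exp(5*t)/2 + 9*t*exp(5*t), 81*t^2*exp(5*t)/2]
  [2*t*exp(5*t), -9*t*exp(5*t) + exp(5*t), 9*t*exp(5*t)]
  [-2*t^2*exp(5*t) + 2*t*exp(5*t), 9*t^2*exp(5*t) - 11*t*exp(5*t), -9*t^2*exp(5*t) + 9*t*exp(5*t) + exp(5*t)]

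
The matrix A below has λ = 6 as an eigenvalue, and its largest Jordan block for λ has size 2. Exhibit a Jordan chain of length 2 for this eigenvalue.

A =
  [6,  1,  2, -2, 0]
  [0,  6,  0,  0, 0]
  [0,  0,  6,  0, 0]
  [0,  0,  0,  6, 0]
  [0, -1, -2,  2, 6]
A Jordan chain for λ = 6 of length 2:
v_1 = (1, 0, 0, 0, -1)ᵀ
v_2 = (0, 1, 0, 0, 0)ᵀ

Let N = A − (6)·I. We want v_2 with N^2 v_2 = 0 but N^1 v_2 ≠ 0; then v_{j-1} := N · v_j for j = 2, …, 2.

Pick v_2 = (0, 1, 0, 0, 0)ᵀ.
Then v_1 = N · v_2 = (1, 0, 0, 0, -1)ᵀ.

Sanity check: (A − (6)·I) v_1 = (0, 0, 0, 0, 0)ᵀ = 0. ✓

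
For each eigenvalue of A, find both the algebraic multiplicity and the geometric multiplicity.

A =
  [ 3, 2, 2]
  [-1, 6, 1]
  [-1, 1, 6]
λ = 5: alg = 3, geom = 2

Step 1 — factor the characteristic polynomial to read off the algebraic multiplicities:
  χ_A(x) = (x - 5)^3

Step 2 — compute geometric multiplicities via the rank-nullity identity g(λ) = n − rank(A − λI):
  rank(A − (5)·I) = 1, so dim ker(A − (5)·I) = n − 1 = 2

Summary:
  λ = 5: algebraic multiplicity = 3, geometric multiplicity = 2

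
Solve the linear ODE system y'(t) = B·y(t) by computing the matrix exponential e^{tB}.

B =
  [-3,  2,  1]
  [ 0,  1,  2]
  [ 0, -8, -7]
e^{tB} =
  [exp(-3*t), 2*t*exp(-3*t), t*exp(-3*t)]
  [0, 4*t*exp(-3*t) + exp(-3*t), 2*t*exp(-3*t)]
  [0, -8*t*exp(-3*t), -4*t*exp(-3*t) + exp(-3*t)]

Strategy: write B = P · J · P⁻¹ where J is a Jordan canonical form, so e^{tB} = P · e^{tJ} · P⁻¹, and e^{tJ} can be computed block-by-block.

B has Jordan form
J =
  [-3,  1,  0]
  [ 0, -3,  0]
  [ 0,  0, -3]
(up to reordering of blocks).

Per-block formulas:
  For a 2×2 Jordan block J_2(-3): exp(t · J_2(-3)) = e^(-3t)·(I + t·N), where N is the 2×2 nilpotent shift.
  For a 1×1 block at λ = -3: exp(t · [-3]) = [e^(-3t)].

After assembling e^{tJ} and conjugating by P, we get:

e^{tB} =
  [exp(-3*t), 2*t*exp(-3*t), t*exp(-3*t)]
  [0, 4*t*exp(-3*t) + exp(-3*t), 2*t*exp(-3*t)]
  [0, -8*t*exp(-3*t), -4*t*exp(-3*t) + exp(-3*t)]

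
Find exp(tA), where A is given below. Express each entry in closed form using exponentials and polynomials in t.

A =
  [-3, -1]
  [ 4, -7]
e^{tA} =
  [2*t*exp(-5*t) + exp(-5*t), -t*exp(-5*t)]
  [4*t*exp(-5*t), -2*t*exp(-5*t) + exp(-5*t)]

Strategy: write A = P · J · P⁻¹ where J is a Jordan canonical form, so e^{tA} = P · e^{tJ} · P⁻¹, and e^{tJ} can be computed block-by-block.

A has Jordan form
J =
  [-5,  1]
  [ 0, -5]
(up to reordering of blocks).

Per-block formulas:
  For a 2×2 Jordan block J_2(-5): exp(t · J_2(-5)) = e^(-5t)·(I + t·N), where N is the 2×2 nilpotent shift.

After assembling e^{tJ} and conjugating by P, we get:

e^{tA} =
  [2*t*exp(-5*t) + exp(-5*t), -t*exp(-5*t)]
  [4*t*exp(-5*t), -2*t*exp(-5*t) + exp(-5*t)]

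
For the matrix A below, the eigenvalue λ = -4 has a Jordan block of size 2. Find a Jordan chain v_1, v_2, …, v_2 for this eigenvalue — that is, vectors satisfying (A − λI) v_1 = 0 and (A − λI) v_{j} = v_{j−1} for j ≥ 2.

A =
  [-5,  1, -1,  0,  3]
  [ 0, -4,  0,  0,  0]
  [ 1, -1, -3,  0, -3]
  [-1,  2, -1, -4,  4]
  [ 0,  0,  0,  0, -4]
A Jordan chain for λ = -4 of length 2:
v_1 = (-1, 0, 1, -1, 0)ᵀ
v_2 = (1, 0, 0, 0, 0)ᵀ

Let N = A − (-4)·I. We want v_2 with N^2 v_2 = 0 but N^1 v_2 ≠ 0; then v_{j-1} := N · v_j for j = 2, …, 2.

Pick v_2 = (1, 0, 0, 0, 0)ᵀ.
Then v_1 = N · v_2 = (-1, 0, 1, -1, 0)ᵀ.

Sanity check: (A − (-4)·I) v_1 = (0, 0, 0, 0, 0)ᵀ = 0. ✓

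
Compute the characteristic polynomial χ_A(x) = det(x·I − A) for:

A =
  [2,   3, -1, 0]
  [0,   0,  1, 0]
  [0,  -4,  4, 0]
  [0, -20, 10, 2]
x^4 - 8*x^3 + 24*x^2 - 32*x + 16

Expanding det(x·I − A) (e.g. by cofactor expansion or by noting that A is similar to its Jordan form J, which has the same characteristic polynomial as A) gives
  χ_A(x) = x^4 - 8*x^3 + 24*x^2 - 32*x + 16
which factors as (x - 2)^4. The eigenvalues (with algebraic multiplicities) are λ = 2 with multiplicity 4.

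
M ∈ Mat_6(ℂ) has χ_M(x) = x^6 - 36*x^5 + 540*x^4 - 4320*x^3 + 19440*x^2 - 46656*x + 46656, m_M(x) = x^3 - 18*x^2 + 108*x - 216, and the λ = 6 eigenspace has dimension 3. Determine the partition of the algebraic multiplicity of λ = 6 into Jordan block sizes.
Block sizes for λ = 6: [3, 2, 1]

Step 1 — from the characteristic polynomial, algebraic multiplicity of λ = 6 is 6. From dim ker(M − (6)·I) = 3, there are exactly 3 Jordan blocks for λ = 6.
Step 2 — from the minimal polynomial, the factor (x − 6)^3 tells us the largest block for λ = 6 has size 3.
Step 3 — with total size 6, 3 blocks, and largest block 3, the block sizes (in nonincreasing order) are [3, 2, 1].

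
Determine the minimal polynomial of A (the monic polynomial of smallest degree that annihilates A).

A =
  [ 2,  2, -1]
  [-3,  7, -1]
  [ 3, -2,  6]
x^2 - 10*x + 25

The characteristic polynomial is χ_A(x) = (x - 5)^3, so the eigenvalues are known. The minimal polynomial is
  m_A(x) = Π_λ (x − λ)^{k_λ}
where k_λ is the size of the *largest* Jordan block for λ (equivalently, the smallest k with (A − λI)^k v = 0 for every generalised eigenvector v of λ).

  λ = 5: largest Jordan block has size 2, contributing (x − 5)^2

So m_A(x) = (x - 5)^2 = x^2 - 10*x + 25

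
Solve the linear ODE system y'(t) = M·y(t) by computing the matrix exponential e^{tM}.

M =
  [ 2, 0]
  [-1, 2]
e^{tM} =
  [exp(2*t), 0]
  [-t*exp(2*t), exp(2*t)]

Strategy: write M = P · J · P⁻¹ where J is a Jordan canonical form, so e^{tM} = P · e^{tJ} · P⁻¹, and e^{tJ} can be computed block-by-block.

M has Jordan form
J =
  [2, 1]
  [0, 2]
(up to reordering of blocks).

Per-block formulas:
  For a 2×2 Jordan block J_2(2): exp(t · J_2(2)) = e^(2t)·(I + t·N), where N is the 2×2 nilpotent shift.

After assembling e^{tJ} and conjugating by P, we get:

e^{tM} =
  [exp(2*t), 0]
  [-t*exp(2*t), exp(2*t)]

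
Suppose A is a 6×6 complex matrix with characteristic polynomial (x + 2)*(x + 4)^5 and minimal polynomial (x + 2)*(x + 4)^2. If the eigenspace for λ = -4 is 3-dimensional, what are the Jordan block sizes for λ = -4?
Block sizes for λ = -4: [2, 2, 1]

Step 1 — from the characteristic polynomial, algebraic multiplicity of λ = -4 is 5. From dim ker(A − (-4)·I) = 3, there are exactly 3 Jordan blocks for λ = -4.
Step 2 — from the minimal polynomial, the factor (x + 4)^2 tells us the largest block for λ = -4 has size 2.
Step 3 — with total size 5, 3 blocks, and largest block 2, the block sizes (in nonincreasing order) are [2, 2, 1].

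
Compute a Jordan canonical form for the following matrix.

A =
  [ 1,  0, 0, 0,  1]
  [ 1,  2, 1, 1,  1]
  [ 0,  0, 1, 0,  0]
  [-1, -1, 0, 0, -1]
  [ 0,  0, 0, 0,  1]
J_3(1) ⊕ J_2(1)

The characteristic polynomial is
  det(x·I − A) = x^5 - 5*x^4 + 10*x^3 - 10*x^2 + 5*x - 1 = (x - 1)^5

Eigenvalues and multiplicities (the geometric multiplicity of λ is n − rank(A − λI), which equals the number of Jordan blocks for λ):
  λ = 1: algebraic multiplicity = 5, geometric multiplicity = 2

Determining the block sizes for each eigenvalue:
  λ = 1: with am = 5 and gm = 2, the partition is not yet determined (e.g. several partitions of 5 into 2 parts exist). Let N = A − (1)·I. Computing rank(N^1) = 3, rank(N^2) = 1, rank(N^3) = 0; the number of blocks of size ≥ j is rank(N^{j−1}) − rank(N^j), giving [2, 2, 1]. So we have 1 block(s) of size 3, 1 block(s) of size 2 → block sizes [3, 2]

Assembling the blocks gives a Jordan form
J =
  [1, 1, 0, 0, 0]
  [0, 1, 1, 0, 0]
  [0, 0, 1, 0, 0]
  [0, 0, 0, 1, 1]
  [0, 0, 0, 0, 1]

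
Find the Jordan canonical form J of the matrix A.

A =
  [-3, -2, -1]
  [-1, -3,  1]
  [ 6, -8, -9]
J_3(-5)

The characteristic polynomial is
  det(x·I − A) = x^3 + 15*x^2 + 75*x + 125 = (x + 5)^3

Eigenvalues and multiplicities (the geometric multiplicity of λ is n − rank(A − λI), which equals the number of Jordan blocks for λ):
  λ = -5: algebraic multiplicity = 3, geometric multiplicity = 1

Determining the block sizes for each eigenvalue:
  λ = -5: one block (gm = 1), so the single block has size am = 3 → block sizes [3]

Assembling the blocks gives a Jordan form
J =
  [-5,  1,  0]
  [ 0, -5,  1]
  [ 0,  0, -5]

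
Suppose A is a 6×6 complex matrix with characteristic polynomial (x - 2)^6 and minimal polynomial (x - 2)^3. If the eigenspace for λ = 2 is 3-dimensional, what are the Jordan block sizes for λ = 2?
Block sizes for λ = 2: [3, 2, 1]

Step 1 — from the characteristic polynomial, algebraic multiplicity of λ = 2 is 6. From dim ker(A − (2)·I) = 3, there are exactly 3 Jordan blocks for λ = 2.
Step 2 — from the minimal polynomial, the factor (x − 2)^3 tells us the largest block for λ = 2 has size 3.
Step 3 — with total size 6, 3 blocks, and largest block 3, the block sizes (in nonincreasing order) are [3, 2, 1].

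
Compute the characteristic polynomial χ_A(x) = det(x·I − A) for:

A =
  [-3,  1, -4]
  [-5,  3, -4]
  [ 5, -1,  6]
x^3 - 6*x^2 + 12*x - 8

Expanding det(x·I − A) (e.g. by cofactor expansion or by noting that A is similar to its Jordan form J, which has the same characteristic polynomial as A) gives
  χ_A(x) = x^3 - 6*x^2 + 12*x - 8
which factors as (x - 2)^3. The eigenvalues (with algebraic multiplicities) are λ = 2 with multiplicity 3.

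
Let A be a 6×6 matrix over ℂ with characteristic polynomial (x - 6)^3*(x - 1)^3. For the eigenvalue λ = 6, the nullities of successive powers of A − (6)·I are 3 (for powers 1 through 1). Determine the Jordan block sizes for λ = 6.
Block sizes for λ = 6: [1, 1, 1]

From the dimensions of kernels of powers, the number of Jordan blocks of size at least j is d_j − d_{j−1} where d_j = dim ker(N^j) (with d_0 = 0). Computing the differences gives [3].
The number of blocks of size exactly k is (#blocks of size ≥ k) − (#blocks of size ≥ k + 1), so the partition is: 3 block(s) of size 1.
In nonincreasing order the block sizes are [1, 1, 1].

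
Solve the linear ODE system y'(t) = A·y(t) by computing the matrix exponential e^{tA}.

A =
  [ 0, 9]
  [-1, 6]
e^{tA} =
  [-3*t*exp(3*t) + exp(3*t), 9*t*exp(3*t)]
  [-t*exp(3*t), 3*t*exp(3*t) + exp(3*t)]

Strategy: write A = P · J · P⁻¹ where J is a Jordan canonical form, so e^{tA} = P · e^{tJ} · P⁻¹, and e^{tJ} can be computed block-by-block.

A has Jordan form
J =
  [3, 1]
  [0, 3]
(up to reordering of blocks).

Per-block formulas:
  For a 2×2 Jordan block J_2(3): exp(t · J_2(3)) = e^(3t)·(I + t·N), where N is the 2×2 nilpotent shift.

After assembling e^{tJ} and conjugating by P, we get:

e^{tA} =
  [-3*t*exp(3*t) + exp(3*t), 9*t*exp(3*t)]
  [-t*exp(3*t), 3*t*exp(3*t) + exp(3*t)]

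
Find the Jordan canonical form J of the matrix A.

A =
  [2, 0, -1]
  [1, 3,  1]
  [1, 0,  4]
J_2(3) ⊕ J_1(3)

The characteristic polynomial is
  det(x·I − A) = x^3 - 9*x^2 + 27*x - 27 = (x - 3)^3

Eigenvalues and multiplicities (the geometric multiplicity of λ is n − rank(A − λI), which equals the number of Jordan blocks for λ):
  λ = 3: algebraic multiplicity = 3, geometric multiplicity = 2

Determining the block sizes for each eigenvalue:
  λ = 3: 2 blocks summing to 3 forces exactly one block of size 2 and the rest size 1 → block sizes [2, 1]

Assembling the blocks gives a Jordan form
J =
  [3, 1, 0]
  [0, 3, 0]
  [0, 0, 3]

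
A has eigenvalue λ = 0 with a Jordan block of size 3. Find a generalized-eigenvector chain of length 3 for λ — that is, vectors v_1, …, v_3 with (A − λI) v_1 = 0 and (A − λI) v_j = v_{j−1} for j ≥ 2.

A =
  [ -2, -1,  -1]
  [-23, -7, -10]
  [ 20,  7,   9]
A Jordan chain for λ = 0 of length 3:
v_1 = (7, 7, -21)ᵀ
v_2 = (-2, -23, 20)ᵀ
v_3 = (1, 0, 0)ᵀ

Let N = A − (0)·I. We want v_3 with N^3 v_3 = 0 but N^2 v_3 ≠ 0; then v_{j-1} := N · v_j for j = 3, …, 2.

Pick v_3 = (1, 0, 0)ᵀ.
Then v_2 = N · v_3 = (-2, -23, 20)ᵀ.
Then v_1 = N · v_2 = (7, 7, -21)ᵀ.

Sanity check: (A − (0)·I) v_1 = (0, 0, 0)ᵀ = 0. ✓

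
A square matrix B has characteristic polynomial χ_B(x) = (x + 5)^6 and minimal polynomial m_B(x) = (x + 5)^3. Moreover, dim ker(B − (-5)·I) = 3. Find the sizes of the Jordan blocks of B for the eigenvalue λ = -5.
Block sizes for λ = -5: [3, 2, 1]

Step 1 — from the characteristic polynomial, algebraic multiplicity of λ = -5 is 6. From dim ker(B − (-5)·I) = 3, there are exactly 3 Jordan blocks for λ = -5.
Step 2 — from the minimal polynomial, the factor (x + 5)^3 tells us the largest block for λ = -5 has size 3.
Step 3 — with total size 6, 3 blocks, and largest block 3, the block sizes (in nonincreasing order) are [3, 2, 1].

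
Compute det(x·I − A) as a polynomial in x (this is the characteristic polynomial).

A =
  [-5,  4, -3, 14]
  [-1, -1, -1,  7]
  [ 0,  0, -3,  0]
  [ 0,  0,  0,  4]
x^4 + 5*x^3 - 9*x^2 - 81*x - 108

Expanding det(x·I − A) (e.g. by cofactor expansion or by noting that A is similar to its Jordan form J, which has the same characteristic polynomial as A) gives
  χ_A(x) = x^4 + 5*x^3 - 9*x^2 - 81*x - 108
which factors as (x - 4)*(x + 3)^3. The eigenvalues (with algebraic multiplicities) are λ = -3 with multiplicity 3, λ = 4 with multiplicity 1.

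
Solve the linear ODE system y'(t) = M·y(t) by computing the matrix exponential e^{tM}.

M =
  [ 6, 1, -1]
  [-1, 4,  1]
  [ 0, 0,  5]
e^{tM} =
  [t*exp(5*t) + exp(5*t), t*exp(5*t), -t*exp(5*t)]
  [-t*exp(5*t), -t*exp(5*t) + exp(5*t), t*exp(5*t)]
  [0, 0, exp(5*t)]

Strategy: write M = P · J · P⁻¹ where J is a Jordan canonical form, so e^{tM} = P · e^{tJ} · P⁻¹, and e^{tJ} can be computed block-by-block.

M has Jordan form
J =
  [5, 1, 0]
  [0, 5, 0]
  [0, 0, 5]
(up to reordering of blocks).

Per-block formulas:
  For a 2×2 Jordan block J_2(5): exp(t · J_2(5)) = e^(5t)·(I + t·N), where N is the 2×2 nilpotent shift.
  For a 1×1 block at λ = 5: exp(t · [5]) = [e^(5t)].

After assembling e^{tJ} and conjugating by P, we get:

e^{tM} =
  [t*exp(5*t) + exp(5*t), t*exp(5*t), -t*exp(5*t)]
  [-t*exp(5*t), -t*exp(5*t) + exp(5*t), t*exp(5*t)]
  [0, 0, exp(5*t)]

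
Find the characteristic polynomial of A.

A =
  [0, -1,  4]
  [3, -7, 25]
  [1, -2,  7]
x^3

Expanding det(x·I − A) (e.g. by cofactor expansion or by noting that A is similar to its Jordan form J, which has the same characteristic polynomial as A) gives
  χ_A(x) = x^3
which factors as x^3. The eigenvalues (with algebraic multiplicities) are λ = 0 with multiplicity 3.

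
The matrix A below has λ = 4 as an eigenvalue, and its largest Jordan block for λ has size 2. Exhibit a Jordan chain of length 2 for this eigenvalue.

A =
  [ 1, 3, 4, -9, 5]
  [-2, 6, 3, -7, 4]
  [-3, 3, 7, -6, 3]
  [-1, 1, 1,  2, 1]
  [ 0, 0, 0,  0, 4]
A Jordan chain for λ = 4 of length 2:
v_1 = (-3, -2, -3, -1, 0)ᵀ
v_2 = (1, 0, 0, 0, 0)ᵀ

Let N = A − (4)·I. We want v_2 with N^2 v_2 = 0 but N^1 v_2 ≠ 0; then v_{j-1} := N · v_j for j = 2, …, 2.

Pick v_2 = (1, 0, 0, 0, 0)ᵀ.
Then v_1 = N · v_2 = (-3, -2, -3, -1, 0)ᵀ.

Sanity check: (A − (4)·I) v_1 = (0, 0, 0, 0, 0)ᵀ = 0. ✓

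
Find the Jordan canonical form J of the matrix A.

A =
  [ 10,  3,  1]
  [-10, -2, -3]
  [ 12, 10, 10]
J_3(6)

The characteristic polynomial is
  det(x·I − A) = x^3 - 18*x^2 + 108*x - 216 = (x - 6)^3

Eigenvalues and multiplicities (the geometric multiplicity of λ is n − rank(A − λI), which equals the number of Jordan blocks for λ):
  λ = 6: algebraic multiplicity = 3, geometric multiplicity = 1

Determining the block sizes for each eigenvalue:
  λ = 6: one block (gm = 1), so the single block has size am = 3 → block sizes [3]

Assembling the blocks gives a Jordan form
J =
  [6, 1, 0]
  [0, 6, 1]
  [0, 0, 6]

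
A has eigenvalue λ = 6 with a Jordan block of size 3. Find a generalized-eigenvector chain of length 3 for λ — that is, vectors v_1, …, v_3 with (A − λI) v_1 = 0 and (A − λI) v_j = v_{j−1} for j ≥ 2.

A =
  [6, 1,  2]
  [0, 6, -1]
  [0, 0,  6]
A Jordan chain for λ = 6 of length 3:
v_1 = (-1, 0, 0)ᵀ
v_2 = (2, -1, 0)ᵀ
v_3 = (0, 0, 1)ᵀ

Let N = A − (6)·I. We want v_3 with N^3 v_3 = 0 but N^2 v_3 ≠ 0; then v_{j-1} := N · v_j for j = 3, …, 2.

Pick v_3 = (0, 0, 1)ᵀ.
Then v_2 = N · v_3 = (2, -1, 0)ᵀ.
Then v_1 = N · v_2 = (-1, 0, 0)ᵀ.

Sanity check: (A − (6)·I) v_1 = (0, 0, 0)ᵀ = 0. ✓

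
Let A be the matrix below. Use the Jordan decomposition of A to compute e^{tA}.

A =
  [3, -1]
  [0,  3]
e^{tA} =
  [exp(3*t), -t*exp(3*t)]
  [0, exp(3*t)]

Strategy: write A = P · J · P⁻¹ where J is a Jordan canonical form, so e^{tA} = P · e^{tJ} · P⁻¹, and e^{tJ} can be computed block-by-block.

A has Jordan form
J =
  [3, 1]
  [0, 3]
(up to reordering of blocks).

Per-block formulas:
  For a 2×2 Jordan block J_2(3): exp(t · J_2(3)) = e^(3t)·(I + t·N), where N is the 2×2 nilpotent shift.

After assembling e^{tJ} and conjugating by P, we get:

e^{tA} =
  [exp(3*t), -t*exp(3*t)]
  [0, exp(3*t)]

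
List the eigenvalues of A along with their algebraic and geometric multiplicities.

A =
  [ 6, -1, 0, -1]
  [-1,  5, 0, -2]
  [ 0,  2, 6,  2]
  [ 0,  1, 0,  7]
λ = 6: alg = 4, geom = 2

Step 1 — factor the characteristic polynomial to read off the algebraic multiplicities:
  χ_A(x) = (x - 6)^4

Step 2 — compute geometric multiplicities via the rank-nullity identity g(λ) = n − rank(A − λI):
  rank(A − (6)·I) = 2, so dim ker(A − (6)·I) = n − 2 = 2

Summary:
  λ = 6: algebraic multiplicity = 4, geometric multiplicity = 2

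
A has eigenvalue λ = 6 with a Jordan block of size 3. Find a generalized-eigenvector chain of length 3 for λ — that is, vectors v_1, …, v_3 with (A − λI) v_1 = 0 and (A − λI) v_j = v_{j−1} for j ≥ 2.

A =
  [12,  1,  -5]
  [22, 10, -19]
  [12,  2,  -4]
A Jordan chain for λ = 6 of length 3:
v_1 = (-2, -8, -4)ᵀ
v_2 = (6, 22, 12)ᵀ
v_3 = (1, 0, 0)ᵀ

Let N = A − (6)·I. We want v_3 with N^3 v_3 = 0 but N^2 v_3 ≠ 0; then v_{j-1} := N · v_j for j = 3, …, 2.

Pick v_3 = (1, 0, 0)ᵀ.
Then v_2 = N · v_3 = (6, 22, 12)ᵀ.
Then v_1 = N · v_2 = (-2, -8, -4)ᵀ.

Sanity check: (A − (6)·I) v_1 = (0, 0, 0)ᵀ = 0. ✓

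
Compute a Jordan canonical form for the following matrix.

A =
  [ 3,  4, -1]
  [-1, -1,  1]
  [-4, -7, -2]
J_3(0)

The characteristic polynomial is
  det(x·I − A) = x^3

Eigenvalues and multiplicities (the geometric multiplicity of λ is n − rank(A − λI), which equals the number of Jordan blocks for λ):
  λ = 0: algebraic multiplicity = 3, geometric multiplicity = 1

Determining the block sizes for each eigenvalue:
  λ = 0: one block (gm = 1), so the single block has size am = 3 → block sizes [3]

Assembling the blocks gives a Jordan form
J =
  [0, 1, 0]
  [0, 0, 1]
  [0, 0, 0]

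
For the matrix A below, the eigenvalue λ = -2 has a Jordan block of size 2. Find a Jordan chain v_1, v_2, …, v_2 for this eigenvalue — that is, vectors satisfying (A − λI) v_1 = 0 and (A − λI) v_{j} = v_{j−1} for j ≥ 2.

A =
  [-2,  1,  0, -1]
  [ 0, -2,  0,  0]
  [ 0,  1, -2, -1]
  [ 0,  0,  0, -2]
A Jordan chain for λ = -2 of length 2:
v_1 = (1, 0, 1, 0)ᵀ
v_2 = (0, 1, 0, 0)ᵀ

Let N = A − (-2)·I. We want v_2 with N^2 v_2 = 0 but N^1 v_2 ≠ 0; then v_{j-1} := N · v_j for j = 2, …, 2.

Pick v_2 = (0, 1, 0, 0)ᵀ.
Then v_1 = N · v_2 = (1, 0, 1, 0)ᵀ.

Sanity check: (A − (-2)·I) v_1 = (0, 0, 0, 0)ᵀ = 0. ✓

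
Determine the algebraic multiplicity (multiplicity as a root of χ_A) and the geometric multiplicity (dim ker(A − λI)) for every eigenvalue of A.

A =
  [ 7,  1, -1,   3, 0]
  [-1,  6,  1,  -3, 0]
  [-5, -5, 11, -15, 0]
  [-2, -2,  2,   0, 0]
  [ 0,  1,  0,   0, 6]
λ = 6: alg = 5, geom = 3

Step 1 — factor the characteristic polynomial to read off the algebraic multiplicities:
  χ_A(x) = (x - 6)^5

Step 2 — compute geometric multiplicities via the rank-nullity identity g(λ) = n − rank(A − λI):
  rank(A − (6)·I) = 2, so dim ker(A − (6)·I) = n − 2 = 3

Summary:
  λ = 6: algebraic multiplicity = 5, geometric multiplicity = 3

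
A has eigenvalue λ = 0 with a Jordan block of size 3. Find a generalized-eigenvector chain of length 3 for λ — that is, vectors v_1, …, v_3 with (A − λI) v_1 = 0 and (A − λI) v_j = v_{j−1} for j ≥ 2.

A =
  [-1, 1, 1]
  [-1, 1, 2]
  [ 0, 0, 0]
A Jordan chain for λ = 0 of length 3:
v_1 = (1, 1, 0)ᵀ
v_2 = (1, 2, 0)ᵀ
v_3 = (0, 0, 1)ᵀ

Let N = A − (0)·I. We want v_3 with N^3 v_3 = 0 but N^2 v_3 ≠ 0; then v_{j-1} := N · v_j for j = 3, …, 2.

Pick v_3 = (0, 0, 1)ᵀ.
Then v_2 = N · v_3 = (1, 2, 0)ᵀ.
Then v_1 = N · v_2 = (1, 1, 0)ᵀ.

Sanity check: (A − (0)·I) v_1 = (0, 0, 0)ᵀ = 0. ✓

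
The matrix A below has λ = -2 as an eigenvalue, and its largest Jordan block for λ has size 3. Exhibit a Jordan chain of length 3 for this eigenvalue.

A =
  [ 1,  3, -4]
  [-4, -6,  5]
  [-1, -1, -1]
A Jordan chain for λ = -2 of length 3:
v_1 = (1, -1, 0)ᵀ
v_2 = (3, -4, -1)ᵀ
v_3 = (1, 0, 0)ᵀ

Let N = A − (-2)·I. We want v_3 with N^3 v_3 = 0 but N^2 v_3 ≠ 0; then v_{j-1} := N · v_j for j = 3, …, 2.

Pick v_3 = (1, 0, 0)ᵀ.
Then v_2 = N · v_3 = (3, -4, -1)ᵀ.
Then v_1 = N · v_2 = (1, -1, 0)ᵀ.

Sanity check: (A − (-2)·I) v_1 = (0, 0, 0)ᵀ = 0. ✓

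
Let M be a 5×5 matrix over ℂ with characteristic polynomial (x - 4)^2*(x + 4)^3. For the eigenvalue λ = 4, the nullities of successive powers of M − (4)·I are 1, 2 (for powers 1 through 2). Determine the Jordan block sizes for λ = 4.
Block sizes for λ = 4: [2]

From the dimensions of kernels of powers, the number of Jordan blocks of size at least j is d_j − d_{j−1} where d_j = dim ker(N^j) (with d_0 = 0). Computing the differences gives [1, 1].
The number of blocks of size exactly k is (#blocks of size ≥ k) − (#blocks of size ≥ k + 1), so the partition is: 1 block(s) of size 2.
In nonincreasing order the block sizes are [2].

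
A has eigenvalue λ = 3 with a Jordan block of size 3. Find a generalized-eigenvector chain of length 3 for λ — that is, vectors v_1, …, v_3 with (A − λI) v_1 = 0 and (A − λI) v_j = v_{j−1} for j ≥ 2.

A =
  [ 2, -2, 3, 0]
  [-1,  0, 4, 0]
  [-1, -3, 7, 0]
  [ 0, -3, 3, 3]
A Jordan chain for λ = 3 of length 3:
v_1 = (-1, -1, -1, 0)ᵀ
v_2 = (-2, -3, -3, -3)ᵀ
v_3 = (0, 1, 0, 0)ᵀ

Let N = A − (3)·I. We want v_3 with N^3 v_3 = 0 but N^2 v_3 ≠ 0; then v_{j-1} := N · v_j for j = 3, …, 2.

Pick v_3 = (0, 1, 0, 0)ᵀ.
Then v_2 = N · v_3 = (-2, -3, -3, -3)ᵀ.
Then v_1 = N · v_2 = (-1, -1, -1, 0)ᵀ.

Sanity check: (A − (3)·I) v_1 = (0, 0, 0, 0)ᵀ = 0. ✓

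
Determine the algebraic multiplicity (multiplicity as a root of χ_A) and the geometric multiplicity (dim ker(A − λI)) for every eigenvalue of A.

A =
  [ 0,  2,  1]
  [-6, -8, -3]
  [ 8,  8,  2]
λ = -2: alg = 3, geom = 2

Step 1 — factor the characteristic polynomial to read off the algebraic multiplicities:
  χ_A(x) = (x + 2)^3

Step 2 — compute geometric multiplicities via the rank-nullity identity g(λ) = n − rank(A − λI):
  rank(A − (-2)·I) = 1, so dim ker(A − (-2)·I) = n − 1 = 2

Summary:
  λ = -2: algebraic multiplicity = 3, geometric multiplicity = 2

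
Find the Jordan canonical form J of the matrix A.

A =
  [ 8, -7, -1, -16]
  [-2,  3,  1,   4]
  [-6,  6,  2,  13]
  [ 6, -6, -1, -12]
J_1(-2) ⊕ J_3(1)

The characteristic polynomial is
  det(x·I − A) = x^4 - x^3 - 3*x^2 + 5*x - 2 = (x - 1)^3*(x + 2)

Eigenvalues and multiplicities (the geometric multiplicity of λ is n − rank(A − λI), which equals the number of Jordan blocks for λ):
  λ = -2: algebraic multiplicity = 1, geometric multiplicity = 1
  λ = 1: algebraic multiplicity = 3, geometric multiplicity = 1

Determining the block sizes for each eigenvalue:
  λ = -2: one block (gm = 1), so the single block has size am = 1 → block sizes [1]
  λ = 1: one block (gm = 1), so the single block has size am = 3 → block sizes [3]

Assembling the blocks gives a Jordan form
J =
  [-2, 0, 0, 0]
  [ 0, 1, 1, 0]
  [ 0, 0, 1, 1]
  [ 0, 0, 0, 1]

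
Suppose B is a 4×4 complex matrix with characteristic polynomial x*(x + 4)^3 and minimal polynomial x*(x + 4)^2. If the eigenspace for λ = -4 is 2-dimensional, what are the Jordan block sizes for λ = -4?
Block sizes for λ = -4: [2, 1]

Step 1 — from the characteristic polynomial, algebraic multiplicity of λ = -4 is 3. From dim ker(B − (-4)·I) = 2, there are exactly 2 Jordan blocks for λ = -4.
Step 2 — from the minimal polynomial, the factor (x + 4)^2 tells us the largest block for λ = -4 has size 2.
Step 3 — with total size 3, 2 blocks, and largest block 2, the block sizes (in nonincreasing order) are [2, 1].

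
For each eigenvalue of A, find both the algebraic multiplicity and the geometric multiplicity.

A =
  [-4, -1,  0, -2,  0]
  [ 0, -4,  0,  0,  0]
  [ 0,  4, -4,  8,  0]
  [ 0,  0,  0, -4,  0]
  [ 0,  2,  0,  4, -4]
λ = -4: alg = 5, geom = 4

Step 1 — factor the characteristic polynomial to read off the algebraic multiplicities:
  χ_A(x) = (x + 4)^5

Step 2 — compute geometric multiplicities via the rank-nullity identity g(λ) = n − rank(A − λI):
  rank(A − (-4)·I) = 1, so dim ker(A − (-4)·I) = n − 1 = 4

Summary:
  λ = -4: algebraic multiplicity = 5, geometric multiplicity = 4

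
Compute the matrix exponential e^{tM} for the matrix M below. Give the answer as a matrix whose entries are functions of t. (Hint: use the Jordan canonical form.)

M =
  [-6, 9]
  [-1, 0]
e^{tM} =
  [-3*t*exp(-3*t) + exp(-3*t), 9*t*exp(-3*t)]
  [-t*exp(-3*t), 3*t*exp(-3*t) + exp(-3*t)]

Strategy: write M = P · J · P⁻¹ where J is a Jordan canonical form, so e^{tM} = P · e^{tJ} · P⁻¹, and e^{tJ} can be computed block-by-block.

M has Jordan form
J =
  [-3,  1]
  [ 0, -3]
(up to reordering of blocks).

Per-block formulas:
  For a 2×2 Jordan block J_2(-3): exp(t · J_2(-3)) = e^(-3t)·(I + t·N), where N is the 2×2 nilpotent shift.

After assembling e^{tJ} and conjugating by P, we get:

e^{tM} =
  [-3*t*exp(-3*t) + exp(-3*t), 9*t*exp(-3*t)]
  [-t*exp(-3*t), 3*t*exp(-3*t) + exp(-3*t)]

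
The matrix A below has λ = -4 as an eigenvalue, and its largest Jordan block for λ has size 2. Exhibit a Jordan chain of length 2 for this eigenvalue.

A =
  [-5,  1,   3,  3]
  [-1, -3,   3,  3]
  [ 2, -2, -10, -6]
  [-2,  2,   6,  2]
A Jordan chain for λ = -4 of length 2:
v_1 = (-1, -1, 2, -2)ᵀ
v_2 = (1, 0, 0, 0)ᵀ

Let N = A − (-4)·I. We want v_2 with N^2 v_2 = 0 but N^1 v_2 ≠ 0; then v_{j-1} := N · v_j for j = 2, …, 2.

Pick v_2 = (1, 0, 0, 0)ᵀ.
Then v_1 = N · v_2 = (-1, -1, 2, -2)ᵀ.

Sanity check: (A − (-4)·I) v_1 = (0, 0, 0, 0)ᵀ = 0. ✓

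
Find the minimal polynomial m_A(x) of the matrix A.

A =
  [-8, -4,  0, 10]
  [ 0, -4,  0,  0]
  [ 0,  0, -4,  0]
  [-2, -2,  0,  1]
x^2 + 7*x + 12

The characteristic polynomial is χ_A(x) = (x + 3)*(x + 4)^3, so the eigenvalues are known. The minimal polynomial is
  m_A(x) = Π_λ (x − λ)^{k_λ}
where k_λ is the size of the *largest* Jordan block for λ (equivalently, the smallest k with (A − λI)^k v = 0 for every generalised eigenvector v of λ).

  λ = -4: largest Jordan block has size 1, contributing (x + 4)
  λ = -3: largest Jordan block has size 1, contributing (x + 3)

So m_A(x) = (x + 3)*(x + 4) = x^2 + 7*x + 12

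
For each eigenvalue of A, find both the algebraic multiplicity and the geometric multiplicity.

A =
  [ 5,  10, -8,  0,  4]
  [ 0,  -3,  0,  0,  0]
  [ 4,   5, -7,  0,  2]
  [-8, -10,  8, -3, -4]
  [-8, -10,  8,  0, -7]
λ = -3: alg = 5, geom = 4

Step 1 — factor the characteristic polynomial to read off the algebraic multiplicities:
  χ_A(x) = (x + 3)^5

Step 2 — compute geometric multiplicities via the rank-nullity identity g(λ) = n − rank(A − λI):
  rank(A − (-3)·I) = 1, so dim ker(A − (-3)·I) = n − 1 = 4

Summary:
  λ = -3: algebraic multiplicity = 5, geometric multiplicity = 4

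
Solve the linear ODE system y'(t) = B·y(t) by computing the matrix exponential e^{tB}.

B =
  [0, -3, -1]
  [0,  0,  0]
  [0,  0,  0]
e^{tB} =
  [1, -3*t, -t]
  [0, 1, 0]
  [0, 0, 1]

Strategy: write B = P · J · P⁻¹ where J is a Jordan canonical form, so e^{tB} = P · e^{tJ} · P⁻¹, and e^{tJ} can be computed block-by-block.

B has Jordan form
J =
  [0, 1, 0]
  [0, 0, 0]
  [0, 0, 0]
(up to reordering of blocks).

Per-block formulas:
  For a 2×2 Jordan block J_2(0): exp(t · J_2(0)) = e^(0t)·(I + t·N), where N is the 2×2 nilpotent shift.
  For a 1×1 block at λ = 0: exp(t · [0]) = [e^(0t)].

After assembling e^{tJ} and conjugating by P, we get:

e^{tB} =
  [1, -3*t, -t]
  [0, 1, 0]
  [0, 0, 1]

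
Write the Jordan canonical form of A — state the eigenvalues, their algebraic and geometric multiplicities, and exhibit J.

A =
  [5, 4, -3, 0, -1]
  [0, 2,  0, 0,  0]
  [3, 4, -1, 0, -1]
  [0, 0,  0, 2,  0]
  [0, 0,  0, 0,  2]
J_2(2) ⊕ J_1(2) ⊕ J_1(2) ⊕ J_1(2)

The characteristic polynomial is
  det(x·I − A) = x^5 - 10*x^4 + 40*x^3 - 80*x^2 + 80*x - 32 = (x - 2)^5

Eigenvalues and multiplicities (the geometric multiplicity of λ is n − rank(A − λI), which equals the number of Jordan blocks for λ):
  λ = 2: algebraic multiplicity = 5, geometric multiplicity = 4

Determining the block sizes for each eigenvalue:
  λ = 2: 4 blocks summing to 5 forces exactly one block of size 2 and the rest size 1 → block sizes [2, 1, 1, 1]

Assembling the blocks gives a Jordan form
J =
  [2, 1, 0, 0, 0]
  [0, 2, 0, 0, 0]
  [0, 0, 2, 0, 0]
  [0, 0, 0, 2, 0]
  [0, 0, 0, 0, 2]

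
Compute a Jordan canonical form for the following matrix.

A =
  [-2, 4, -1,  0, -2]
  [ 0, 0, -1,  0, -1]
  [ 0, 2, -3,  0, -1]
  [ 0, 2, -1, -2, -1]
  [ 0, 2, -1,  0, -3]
J_3(-2) ⊕ J_1(-2) ⊕ J_1(-2)

The characteristic polynomial is
  det(x·I − A) = x^5 + 10*x^4 + 40*x^3 + 80*x^2 + 80*x + 32 = (x + 2)^5

Eigenvalues and multiplicities (the geometric multiplicity of λ is n − rank(A − λI), which equals the number of Jordan blocks for λ):
  λ = -2: algebraic multiplicity = 5, geometric multiplicity = 3

Determining the block sizes for each eigenvalue:
  λ = -2: with am = 5 and gm = 3, the partition is not yet determined (e.g. several partitions of 5 into 3 parts exist). Let N = A − (-2)·I. Computing rank(N^1) = 2, rank(N^2) = 1, rank(N^3) = 0; the number of blocks of size ≥ j is rank(N^{j−1}) − rank(N^j), giving [3, 1, 1]. So we have 1 block(s) of size 3, 2 block(s) of size 1 → block sizes [3, 1, 1]

Assembling the blocks gives a Jordan form
J =
  [-2,  1,  0,  0,  0]
  [ 0, -2,  1,  0,  0]
  [ 0,  0, -2,  0,  0]
  [ 0,  0,  0, -2,  0]
  [ 0,  0,  0,  0, -2]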